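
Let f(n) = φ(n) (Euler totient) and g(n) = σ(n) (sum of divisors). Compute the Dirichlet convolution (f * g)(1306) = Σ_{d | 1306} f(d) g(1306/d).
(φ * σ)(1306) = 5224

Divisors of 1306: [1, 2, 653, 1306]. For each d | 1306:
  d = 1: φ(1) · σ(1306/1) = 1 · 1962 = 1962
  d = 2: φ(2) · σ(1306/2) = 1 · 654 = 654
  d = 653: φ(653) · σ(1306/653) = 652 · 3 = 1956
  d = 1306: φ(1306) · σ(1306/1306) = 652 · 1 = 652
Summing: (φ * σ)(1306) = 1962 + 654 + 1956 + 652 = 5224.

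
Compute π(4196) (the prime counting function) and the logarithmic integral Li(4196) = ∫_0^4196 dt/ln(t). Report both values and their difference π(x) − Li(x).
π(4196) = 574;  Li(4196) ≈ 588.93;  π(x) − Li(x) ≈ -14.93.

Direct count of primes ≤ 4196 gives π(4196) = 574. Numerical evaluation of the logarithmic integral gives Li(4196) ≈ 588.93. The difference π(x) − Li(x) ≈ -14.93 is typically negative for small/moderate x (Li(x) overestimates), though Littlewood's theorem shows this sign changes infinitely often.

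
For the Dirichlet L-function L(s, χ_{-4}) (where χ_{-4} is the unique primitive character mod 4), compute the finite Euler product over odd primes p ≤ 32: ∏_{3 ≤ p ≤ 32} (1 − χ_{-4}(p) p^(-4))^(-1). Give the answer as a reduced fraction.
∏ = 1870816715381797956556539609218365/1891731462842378884815364370202624

The odd primes p ≤ 32 are [3, 5, 7, 11, 13, 17, 19, 23, 29, 31]. For each, χ(p) = 1 if p ≡ 1 mod 4, χ(p) = −1 if p ≡ 3 mod 4. Taking (1 − χ(p)/p^4)^(-1) = p^4/(p^4 − χ(p)): (1 − (-1)/3^4)^(-1) · (1 − (1)/5^4)^(-1) · (1 − (-1)/7^4)^(-1) · (1 − (-1)/11^4)^(-1) · (1 − (1)/13^4)^(-1) · (1 − (1)/17^4)^(-1) · (1 − (-1)/19^4)^(-1) · (1 − (-1)/23^4)^(-1) · (1 − (1)/29^4)^(-1) · (1 − (-1)/31^4)^(-1) = 1870816715381797956556539609218365/1891731462842378884815364370202624.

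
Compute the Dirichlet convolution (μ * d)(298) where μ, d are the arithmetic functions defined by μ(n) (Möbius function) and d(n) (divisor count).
(μ * d)(298) = 1

Divisors of 298: [1, 2, 149, 298]. For each d | 298:
  d = 1: μ(1) · d(298/1) = 1 · 4 = 4
  d = 2: μ(2) · d(298/2) = -1 · 2 = -2
  d = 149: μ(149) · d(298/149) = -1 · 2 = -2
  d = 298: μ(298) · d(298/298) = 1 · 1 = 1
Summing: (μ * d)(298) = 4 + -2 + -2 + 1 = 1.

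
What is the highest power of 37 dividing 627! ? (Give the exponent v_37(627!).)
v_37(627!) = 16

Legendre's formula: v_p(n!) = Σ_{k ≥ 1} ⌊n / p^k⌋. For p = 37, n = 627, the terms are:
  ⌊627/37^1⌋ = ⌊627/37⌋ = 16
(the next term ⌊627/37^2⌋ = 0, terminating the sum). Summing: v_37(627!) = 16 = 16.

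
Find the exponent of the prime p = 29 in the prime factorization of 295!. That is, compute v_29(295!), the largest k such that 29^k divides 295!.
v_29(295!) = 10

Legendre's formula: v_p(n!) = Σ_{k ≥ 1} ⌊n / p^k⌋. For p = 29, n = 295, the terms are:
  ⌊295/29^1⌋ = ⌊295/29⌋ = 10
(the next term ⌊295/29^2⌋ = 0, terminating the sum). Summing: v_29(295!) = 10 = 10.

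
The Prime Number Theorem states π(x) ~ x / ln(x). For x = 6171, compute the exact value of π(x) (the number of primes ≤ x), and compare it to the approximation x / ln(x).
π(6171) = 803;  x/ln(x) ≈ 707.07;  relative error ≈ 11.95%.

Directly count primes up to 6171: π(6171) = 803. The PNT approximation gives 6171/ln(6171) ≈ 6171/8.72762 ≈ 707.07. Relative error (π(x) − x/ln(x)) / π(x) ≈ 11.95%; the approximation is known to undercount slightly (Li(x) is a better estimate).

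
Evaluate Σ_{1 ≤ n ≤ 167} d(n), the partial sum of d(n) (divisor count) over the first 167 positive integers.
Σ_{n ≤ 167} d(n) = 878

Compute d(n) for each 1 ≤ n ≤ 167: d(1) = 1, d(2) = 2, d(3) = 2, d(4) = 3, d(5) = 2, d(6) = 4, d(7) = 2, d(8) = 4, d(9) = 3, d(10) = 4, d(11) = 2, d(12) = 6, d(13) = 2, d(14) = 4, d(15) = 4, d(16) = 5, d(17) = 2, d(18) = 6, d(19) = 2, d(20) = 6, d(21) = 4, d(22) = 4, d(23) = 2, d(24) = 8, d(25) = 3, d(26) = 4, d(27) = 4, d(28) = 6, d(29) = 2, d(30) = 8, d(31) = 2, d(32) = 6, d(33) = 4, d(34) = 4, d(35) = 4, d(36) = 9, d(37) = 2, d(38) = 4, d(39) = 4, d(40) = 8, d(41) = 2, d(42) = 8, d(43) = 2, d(44) = 6, d(45) = 6, d(46) = 4, d(47) = 2, d(48) = 10, d(49) = 3, d(50) = 6, d(51) = 4, d(52) = 6, d(53) = 2, d(54) = 8, d(55) = 4, d(56) = 8, d(57) = 4, d(58) = 4, d(59) = 2, d(60) = 12, d(61) = 2, d(62) = 4, d(63) = 6, d(64) = 7, d(65) = 4, d(66) = 8, d(67) = 2, d(68) = 6, d(69) = 4, d(70) = 8, d(71) = 2, d(72) = 12, d(73) = 2, d(74) = 4, d(75) = 6, d(76) = 6, d(77) = 4, d(78) = 8, d(79) = 2, d(80) = 10, d(81) = 5, d(82) = 4, d(83) = 2, d(84) = 12, d(85) = 4, d(86) = 4, d(87) = 4, d(88) = 8, d(89) = 2, d(90) = 12, d(91) = 4, d(92) = 6, d(93) = 4, d(94) = 4, d(95) = 4, d(96) = 12, d(97) = 2, d(98) = 6, d(99) = 6, d(100) = 9, d(101) = 2, d(102) = 8, d(103) = 2, d(104) = 8, d(105) = 8, d(106) = 4, d(107) = 2, d(108) = 12, d(109) = 2, d(110) = 8, d(111) = 4, d(112) = 10, d(113) = 2, d(114) = 8, d(115) = 4, d(116) = 6, d(117) = 6, d(118) = 4, d(119) = 4, d(120) = 16, d(121) = 3, d(122) = 4, d(123) = 4, d(124) = 6, d(125) = 4, d(126) = 12, d(127) = 2, d(128) = 8, d(129) = 4, d(130) = 8, d(131) = 2, d(132) = 12, d(133) = 4, d(134) = 4, d(135) = 8, d(136) = 8, d(137) = 2, d(138) = 8, d(139) = 2, d(140) = 12, d(141) = 4, d(142) = 4, d(143) = 4, d(144) = 15, d(145) = 4, d(146) = 4, d(147) = 6, d(148) = 6, d(149) = 2, d(150) = 12, d(151) = 2, d(152) = 8, d(153) = 6, d(154) = 8, d(155) = 4, d(156) = 12, d(157) = 2, d(158) = 4, d(159) = 4, d(160) = 12, d(161) = 4, d(162) = 10, d(163) = 2, d(164) = 6, d(165) = 8, d(166) = 4, d(167) = 2. Summing all 167 values: 878. (Dirichlet's divisor formula: Σ_{n ≤ x} d(n) = x ln(x) + (2γ − 1) x + O(√x). For x = 167, the asymptotic estimate is ≈ 880.49.)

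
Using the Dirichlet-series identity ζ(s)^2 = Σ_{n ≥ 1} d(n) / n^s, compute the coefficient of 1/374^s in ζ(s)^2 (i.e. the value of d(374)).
d(374) = 8

ζ(s)^2 = (Σ 1/m^s)(Σ 1/k^s). The coefficient of 1/n^s in the product is the number of ordered pairs (m, k) with mk = n, which equals d(n). For n = 374, divisors are [1, 2, 11, 17, 22, 34, 187, 374], so d(374) = 8.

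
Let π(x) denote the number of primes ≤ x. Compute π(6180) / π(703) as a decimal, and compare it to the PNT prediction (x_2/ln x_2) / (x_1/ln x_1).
π(6180)/π(703) = 804/126 ≈ 6.3810;  PNT prediction ≈ 6.6018.

π(703) = 126 and π(6180) = 804, so π(6180)/π(703) ≈ 6.3810. The PNT-predicted ratio is (6180/ln(6180)) / (703/ln(703)) ≈ 6.6018. The two agree to within a few percent, as expected.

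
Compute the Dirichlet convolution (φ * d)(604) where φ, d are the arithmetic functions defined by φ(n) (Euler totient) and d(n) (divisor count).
(φ * d)(604) = 1064

Divisors of 604: [1, 2, 4, 151, 302, 604]. For each d | 604:
  d = 1: φ(1) · d(604/1) = 1 · 6 = 6
  d = 2: φ(2) · d(604/2) = 1 · 4 = 4
  d = 4: φ(4) · d(604/4) = 2 · 2 = 4
  d = 151: φ(151) · d(604/151) = 150 · 3 = 450
  d = 302: φ(302) · d(604/302) = 150 · 2 = 300
  d = 604: φ(604) · d(604/604) = 300 · 1 = 300
Summing: (φ * d)(604) = 6 + 4 + 4 + 450 + 300 + 300 = 1064.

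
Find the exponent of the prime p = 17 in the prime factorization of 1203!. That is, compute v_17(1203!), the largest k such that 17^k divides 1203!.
v_17(1203!) = 74

Legendre's formula: v_p(n!) = Σ_{k ≥ 1} ⌊n / p^k⌋. For p = 17, n = 1203, the terms are:
  ⌊1203/17^1⌋ = ⌊1203/17⌋ = 70
  ⌊1203/17^2⌋ = ⌊1203/289⌋ = 4
(the next term ⌊1203/17^3⌋ = 0, terminating the sum). Summing: v_17(1203!) = 70 + 4 = 74.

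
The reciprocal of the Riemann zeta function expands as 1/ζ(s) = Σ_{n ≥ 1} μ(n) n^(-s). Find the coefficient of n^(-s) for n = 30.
μ(30) = -1

Factor n = 30 = 2 · 3 · 5. μ(n) = 0 if any exponent ≥ 2 (not squarefree); otherwise μ(n) = (−1)^{ω(n)} where ω(n) is the number of distinct prime factors. Applying: μ(30) = -1.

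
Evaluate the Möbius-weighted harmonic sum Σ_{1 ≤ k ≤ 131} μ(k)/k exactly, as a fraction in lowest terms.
Σ μ(k)/k = -4282394934202784040475989054340166706696769726931/525896479052627740771371797072411912900610967452630

Values of μ(k) for 1 ≤ k ≤ 131: μ(1) = 1, μ(2) = -1, μ(3) = -1, μ(5) = -1, μ(6) = 1, μ(7) = -1, μ(10) = 1, μ(11) = -1, μ(13) = -1, μ(14) = 1, μ(15) = 1, μ(17) = -1, μ(19) = -1, μ(21) = 1, μ(22) = 1, μ(23) = -1, μ(26) = 1, μ(29) = -1, μ(30) = -1, μ(31) = -1, μ(33) = 1, μ(34) = 1, μ(35) = 1, μ(37) = -1, μ(38) = 1, μ(39) = 1, μ(41) = -1, μ(42) = -1, μ(43) = -1, μ(46) = 1, μ(47) = -1, μ(51) = 1, μ(53) = -1, μ(55) = 1, μ(57) = 1, μ(58) = 1, μ(59) = -1, μ(61) = -1, μ(62) = 1, μ(65) = 1, μ(66) = -1, μ(67) = -1, μ(69) = 1, μ(70) = -1, μ(71) = -1, μ(73) = -1, μ(74) = 1, μ(77) = 1, μ(78) = -1, μ(79) = -1, μ(82) = 1, μ(83) = -1, μ(85) = 1, μ(86) = 1, μ(87) = 1, μ(89) = -1, μ(91) = 1, μ(93) = 1, μ(94) = 1, μ(95) = 1, μ(97) = -1, μ(101) = -1, μ(102) = -1, μ(103) = -1, μ(105) = -1, μ(106) = 1, μ(107) = -1, μ(109) = -1, μ(110) = -1, μ(111) = 1, μ(113) = -1, μ(114) = -1, μ(115) = 1, μ(118) = 1, μ(119) = 1, μ(122) = 1, μ(123) = 1, μ(127) = -1, μ(129) = 1, μ(130) = -1, μ(131) = -1, with μ = 0 on non-squarefree integers. Summing μ(k)/k for k where μ(k) ≠ 0 gives -4282394934202784040475989054340166706696769726931/525896479052627740771371797072411912900610967452630 ≈ -0.0081. (PNT ⟺ this sum → 0 as n → ∞.)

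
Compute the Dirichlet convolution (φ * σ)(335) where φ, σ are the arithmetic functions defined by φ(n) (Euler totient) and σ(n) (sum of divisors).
(φ * σ)(335) = 1340

Divisors of 335: [1, 5, 67, 335]. For each d | 335:
  d = 1: φ(1) · σ(335/1) = 1 · 408 = 408
  d = 5: φ(5) · σ(335/5) = 4 · 68 = 272
  d = 67: φ(67) · σ(335/67) = 66 · 6 = 396
  d = 335: φ(335) · σ(335/335) = 264 · 1 = 264
Summing: (φ * σ)(335) = 408 + 272 + 396 + 264 = 1340.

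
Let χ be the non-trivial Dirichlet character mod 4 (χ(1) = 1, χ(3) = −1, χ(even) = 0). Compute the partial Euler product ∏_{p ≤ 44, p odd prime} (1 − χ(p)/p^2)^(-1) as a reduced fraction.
∏ = 11477831542914938630143/12524769798782976000000

The odd primes p ≤ 44 are [3, 5, 7, 11, 13, 17, 19, 23, 29, 31, 37, 41, 43]. For each, χ(p) = 1 if p ≡ 1 mod 4, χ(p) = −1 if p ≡ 3 mod 4. Taking (1 − χ(p)/p^2)^(-1) = p^2/(p^2 − χ(p)): (1 − (-1)/3^2)^(-1) · (1 − (1)/5^2)^(-1) · (1 − (-1)/7^2)^(-1) · (1 − (-1)/11^2)^(-1) · (1 − (1)/13^2)^(-1) · (1 − (1)/17^2)^(-1) · (1 − (-1)/19^2)^(-1) · (1 − (-1)/23^2)^(-1) · (1 − (1)/29^2)^(-1) · (1 − (-1)/31^2)^(-1) · (1 − (1)/37^2)^(-1) · (1 − (1)/41^2)^(-1) · (1 − (-1)/43^2)^(-1) = 11477831542914938630143/12524769798782976000000.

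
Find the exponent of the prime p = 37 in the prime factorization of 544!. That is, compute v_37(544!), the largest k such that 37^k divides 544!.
v_37(544!) = 14

Legendre's formula: v_p(n!) = Σ_{k ≥ 1} ⌊n / p^k⌋. For p = 37, n = 544, the terms are:
  ⌊544/37^1⌋ = ⌊544/37⌋ = 14
(the next term ⌊544/37^2⌋ = 0, terminating the sum). Summing: v_37(544!) = 14 = 14.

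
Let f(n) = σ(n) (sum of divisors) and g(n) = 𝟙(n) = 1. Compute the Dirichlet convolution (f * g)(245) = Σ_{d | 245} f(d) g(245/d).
(σ * 𝟙)(245) = 462

Divisors of 245: [1, 5, 7, 35, 49, 245]. For each d | 245:
  d = 1: σ(1) · 𝟙(245/1) = 1 · 1 = 1
  d = 5: σ(5) · 𝟙(245/5) = 6 · 1 = 6
  d = 7: σ(7) · 𝟙(245/7) = 8 · 1 = 8
  d = 35: σ(35) · 𝟙(245/35) = 48 · 1 = 48
  d = 49: σ(49) · 𝟙(245/49) = 57 · 1 = 57
  d = 245: σ(245) · 𝟙(245/245) = 342 · 1 = 342
Summing: (σ * 𝟙)(245) = 1 + 6 + 8 + 48 + 57 + 342 = 462.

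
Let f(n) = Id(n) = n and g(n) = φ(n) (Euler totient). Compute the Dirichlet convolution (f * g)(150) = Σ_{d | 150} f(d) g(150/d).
(Id * φ)(150) = 975

Divisors of 150: [1, 2, 3, 5, 6, 10, 15, 25, 30, 50, 75, 150]. For each d | 150:
  d = 1: Id(1) · φ(150/1) = 1 · 40 = 40
  d = 2: Id(2) · φ(150/2) = 2 · 40 = 80
  d = 3: Id(3) · φ(150/3) = 3 · 20 = 60
  d = 5: Id(5) · φ(150/5) = 5 · 8 = 40
  d = 6: Id(6) · φ(150/6) = 6 · 20 = 120
  d = 10: Id(10) · φ(150/10) = 10 · 8 = 80
  d = 15: Id(15) · φ(150/15) = 15 · 4 = 60
  d = 25: Id(25) · φ(150/25) = 25 · 2 = 50
  d = 30: Id(30) · φ(150/30) = 30 · 4 = 120
  d = 50: Id(50) · φ(150/50) = 50 · 2 = 100
  d = 75: Id(75) · φ(150/75) = 75 · 1 = 75
  d = 150: Id(150) · φ(150/150) = 150 · 1 = 150
Summing: (Id * φ)(150) = 40 + 80 + 60 + 40 + 120 + 80 + 60 + 50 + 120 + 100 + 75 + 150 = 975.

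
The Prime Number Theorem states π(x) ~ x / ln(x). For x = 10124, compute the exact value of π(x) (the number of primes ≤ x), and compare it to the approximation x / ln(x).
π(10124) = 1242;  x/ln(x) ≈ 1097.73;  relative error ≈ 11.62%.

Directly count primes up to 10124: π(10124) = 1242. The PNT approximation gives 10124/ln(10124) ≈ 10124/9.22266 ≈ 1097.73. Relative error (π(x) − x/ln(x)) / π(x) ≈ 11.62%; the approximation is known to undercount slightly (Li(x) is a better estimate).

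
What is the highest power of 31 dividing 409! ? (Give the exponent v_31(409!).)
v_31(409!) = 13

Legendre's formula: v_p(n!) = Σ_{k ≥ 1} ⌊n / p^k⌋. For p = 31, n = 409, the terms are:
  ⌊409/31^1⌋ = ⌊409/31⌋ = 13
(the next term ⌊409/31^2⌋ = 0, terminating the sum). Summing: v_31(409!) = 13 = 13.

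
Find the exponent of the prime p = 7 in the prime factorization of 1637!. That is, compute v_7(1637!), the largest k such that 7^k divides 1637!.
v_7(1637!) = 270

Legendre's formula: v_p(n!) = Σ_{k ≥ 1} ⌊n / p^k⌋. For p = 7, n = 1637, the terms are:
  ⌊1637/7^1⌋ = ⌊1637/7⌋ = 233
  ⌊1637/7^2⌋ = ⌊1637/49⌋ = 33
  ⌊1637/7^3⌋ = ⌊1637/343⌋ = 4
(the next term ⌊1637/7^4⌋ = 0, terminating the sum). Summing: v_7(1637!) = 233 + 33 + 4 = 270.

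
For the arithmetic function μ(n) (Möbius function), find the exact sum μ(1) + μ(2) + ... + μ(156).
Σ_{n ≤ 156} μ(n) = -1

Compute μ(n) for each 1 ≤ n ≤ 156: μ(1) = 1, μ(2) = -1, μ(3) = -1, μ(4) = 0, μ(5) = -1, μ(6) = 1, μ(7) = -1, μ(8) = 0, μ(9) = 0, μ(10) = 1, μ(11) = -1, μ(12) = 0, μ(13) = -1, μ(14) = 1, μ(15) = 1, μ(16) = 0, μ(17) = -1, μ(18) = 0, μ(19) = -1, μ(20) = 0, μ(21) = 1, μ(22) = 1, μ(23) = -1, μ(24) = 0, μ(25) = 0, μ(26) = 1, μ(27) = 0, μ(28) = 0, μ(29) = -1, μ(30) = -1, μ(31) = -1, μ(32) = 0, μ(33) = 1, μ(34) = 1, μ(35) = 1, μ(36) = 0, μ(37) = -1, μ(38) = 1, μ(39) = 1, μ(40) = 0, μ(41) = -1, μ(42) = -1, μ(43) = -1, μ(44) = 0, μ(45) = 0, μ(46) = 1, μ(47) = -1, μ(48) = 0, μ(49) = 0, μ(50) = 0, μ(51) = 1, μ(52) = 0, μ(53) = -1, μ(54) = 0, μ(55) = 1, μ(56) = 0, μ(57) = 1, μ(58) = 1, μ(59) = -1, μ(60) = 0, μ(61) = -1, μ(62) = 1, μ(63) = 0, μ(64) = 0, μ(65) = 1, μ(66) = -1, μ(67) = -1, μ(68) = 0, μ(69) = 1, μ(70) = -1, μ(71) = -1, μ(72) = 0, μ(73) = -1, μ(74) = 1, μ(75) = 0, μ(76) = 0, μ(77) = 1, μ(78) = -1, μ(79) = -1, μ(80) = 0, μ(81) = 0, μ(82) = 1, μ(83) = -1, μ(84) = 0, μ(85) = 1, μ(86) = 1, μ(87) = 1, μ(88) = 0, μ(89) = -1, μ(90) = 0, μ(91) = 1, μ(92) = 0, μ(93) = 1, μ(94) = 1, μ(95) = 1, μ(96) = 0, μ(97) = -1, μ(98) = 0, μ(99) = 0, μ(100) = 0, μ(101) = -1, μ(102) = -1, μ(103) = -1, μ(104) = 0, μ(105) = -1, μ(106) = 1, μ(107) = -1, μ(108) = 0, μ(109) = -1, μ(110) = -1, μ(111) = 1, μ(112) = 0, μ(113) = -1, μ(114) = -1, μ(115) = 1, μ(116) = 0, μ(117) = 0, μ(118) = 1, μ(119) = 1, μ(120) = 0, μ(121) = 0, μ(122) = 1, μ(123) = 1, μ(124) = 0, μ(125) = 0, μ(126) = 0, μ(127) = -1, μ(128) = 0, μ(129) = 1, μ(130) = -1, μ(131) = -1, μ(132) = 0, μ(133) = 1, μ(134) = 1, μ(135) = 0, μ(136) = 0, μ(137) = -1, μ(138) = -1, μ(139) = -1, μ(140) = 0, μ(141) = 1, μ(142) = 1, μ(143) = 1, μ(144) = 0, μ(145) = 1, μ(146) = 1, μ(147) = 0, μ(148) = 0, μ(149) = -1, μ(150) = 0, μ(151) = -1, μ(152) = 0, μ(153) = 0, μ(154) = -1, μ(155) = 1, μ(156) = 0. Summing all 156 values: -1. (Mertens function M(x) = Σ_{n ≤ x} μ(n); on average M(x) should be small (PNT ⟺ M(x) = o(x)).)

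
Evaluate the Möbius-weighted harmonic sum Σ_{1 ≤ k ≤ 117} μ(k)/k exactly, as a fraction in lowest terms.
Σ μ(k)/k = -11695632086357284237991577642263648122717789/451572209148822968402074375593480892761066957

Values of μ(k) for 1 ≤ k ≤ 117: μ(1) = 1, μ(2) = -1, μ(3) = -1, μ(5) = -1, μ(6) = 1, μ(7) = -1, μ(10) = 1, μ(11) = -1, μ(13) = -1, μ(14) = 1, μ(15) = 1, μ(17) = -1, μ(19) = -1, μ(21) = 1, μ(22) = 1, μ(23) = -1, μ(26) = 1, μ(29) = -1, μ(30) = -1, μ(31) = -1, μ(33) = 1, μ(34) = 1, μ(35) = 1, μ(37) = -1, μ(38) = 1, μ(39) = 1, μ(41) = -1, μ(42) = -1, μ(43) = -1, μ(46) = 1, μ(47) = -1, μ(51) = 1, μ(53) = -1, μ(55) = 1, μ(57) = 1, μ(58) = 1, μ(59) = -1, μ(61) = -1, μ(62) = 1, μ(65) = 1, μ(66) = -1, μ(67) = -1, μ(69) = 1, μ(70) = -1, μ(71) = -1, μ(73) = -1, μ(74) = 1, μ(77) = 1, μ(78) = -1, μ(79) = -1, μ(82) = 1, μ(83) = -1, μ(85) = 1, μ(86) = 1, μ(87) = 1, μ(89) = -1, μ(91) = 1, μ(93) = 1, μ(94) = 1, μ(95) = 1, μ(97) = -1, μ(101) = -1, μ(102) = -1, μ(103) = -1, μ(105) = -1, μ(106) = 1, μ(107) = -1, μ(109) = -1, μ(110) = -1, μ(111) = 1, μ(113) = -1, μ(114) = -1, μ(115) = 1, with μ = 0 on non-squarefree integers. Summing μ(k)/k for k where μ(k) ≠ 0 gives -11695632086357284237991577642263648122717789/451572209148822968402074375593480892761066957 ≈ -0.0259. (PNT ⟺ this sum → 0 as n → ∞.)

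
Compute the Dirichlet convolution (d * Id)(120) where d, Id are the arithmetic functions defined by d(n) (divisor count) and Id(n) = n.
(d * Id)(120) = 910

Divisors of 120: [1, 2, 3, 4, 5, 6, 8, 10, 12, 15, 20, 24, 30, 40, 60, 120]. For each d | 120:
  d = 1: d(1) · Id(120/1) = 1 · 120 = 120
  d = 2: d(2) · Id(120/2) = 2 · 60 = 120
  d = 3: d(3) · Id(120/3) = 2 · 40 = 80
  d = 4: d(4) · Id(120/4) = 3 · 30 = 90
  d = 5: d(5) · Id(120/5) = 2 · 24 = 48
  d = 6: d(6) · Id(120/6) = 4 · 20 = 80
  d = 8: d(8) · Id(120/8) = 4 · 15 = 60
  d = 10: d(10) · Id(120/10) = 4 · 12 = 48
  d = 12: d(12) · Id(120/12) = 6 · 10 = 60
  d = 15: d(15) · Id(120/15) = 4 · 8 = 32
  d = 20: d(20) · Id(120/20) = 6 · 6 = 36
  d = 24: d(24) · Id(120/24) = 8 · 5 = 40
  d = 30: d(30) · Id(120/30) = 8 · 4 = 32
  d = 40: d(40) · Id(120/40) = 8 · 3 = 24
  d = 60: d(60) · Id(120/60) = 12 · 2 = 24
  d = 120: d(120) · Id(120/120) = 16 · 1 = 16
Summing: (d * Id)(120) = 120 + 120 + 80 + 90 + 48 + 80 + 60 + 48 + 60 + 32 + 36 + 40 + 32 + 24 + 24 + 16 = 910.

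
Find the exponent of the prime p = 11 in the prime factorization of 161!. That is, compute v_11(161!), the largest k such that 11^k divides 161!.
v_11(161!) = 15

Legendre's formula: v_p(n!) = Σ_{k ≥ 1} ⌊n / p^k⌋. For p = 11, n = 161, the terms are:
  ⌊161/11^1⌋ = ⌊161/11⌋ = 14
  ⌊161/11^2⌋ = ⌊161/121⌋ = 1
(the next term ⌊161/11^3⌋ = 0, terminating the sum). Summing: v_11(161!) = 14 + 1 = 15.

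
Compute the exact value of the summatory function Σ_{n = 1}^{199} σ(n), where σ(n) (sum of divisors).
Σ_{n ≤ 199} σ(n) = 32579

Compute σ(n) for each 1 ≤ n ≤ 199: σ(1) = 1, σ(2) = 3, σ(3) = 4, σ(4) = 7, σ(5) = 6, σ(6) = 12, σ(7) = 8, σ(8) = 15, σ(9) = 13, σ(10) = 18, σ(11) = 12, σ(12) = 28, σ(13) = 14, σ(14) = 24, σ(15) = 24, σ(16) = 31, σ(17) = 18, σ(18) = 39, σ(19) = 20, σ(20) = 42, σ(21) = 32, σ(22) = 36, σ(23) = 24, σ(24) = 60, σ(25) = 31, σ(26) = 42, σ(27) = 40, σ(28) = 56, σ(29) = 30, σ(30) = 72, σ(31) = 32, σ(32) = 63, σ(33) = 48, σ(34) = 54, σ(35) = 48, σ(36) = 91, σ(37) = 38, σ(38) = 60, σ(39) = 56, σ(40) = 90, σ(41) = 42, σ(42) = 96, σ(43) = 44, σ(44) = 84, σ(45) = 78, σ(46) = 72, σ(47) = 48, σ(48) = 124, σ(49) = 57, σ(50) = 93, σ(51) = 72, σ(52) = 98, σ(53) = 54, σ(54) = 120, σ(55) = 72, σ(56) = 120, σ(57) = 80, σ(58) = 90, σ(59) = 60, σ(60) = 168, σ(61) = 62, σ(62) = 96, σ(63) = 104, σ(64) = 127, σ(65) = 84, σ(66) = 144, σ(67) = 68, σ(68) = 126, σ(69) = 96, σ(70) = 144, σ(71) = 72, σ(72) = 195, σ(73) = 74, σ(74) = 114, σ(75) = 124, σ(76) = 140, σ(77) = 96, σ(78) = 168, σ(79) = 80, σ(80) = 186, σ(81) = 121, σ(82) = 126, σ(83) = 84, σ(84) = 224, σ(85) = 108, σ(86) = 132, σ(87) = 120, σ(88) = 180, σ(89) = 90, σ(90) = 234, σ(91) = 112, σ(92) = 168, σ(93) = 128, σ(94) = 144, σ(95) = 120, σ(96) = 252, σ(97) = 98, σ(98) = 171, σ(99) = 156, σ(100) = 217, σ(101) = 102, σ(102) = 216, σ(103) = 104, σ(104) = 210, σ(105) = 192, σ(106) = 162, σ(107) = 108, σ(108) = 280, σ(109) = 110, σ(110) = 216, σ(111) = 152, σ(112) = 248, σ(113) = 114, σ(114) = 240, σ(115) = 144, σ(116) = 210, σ(117) = 182, σ(118) = 180, σ(119) = 144, σ(120) = 360, σ(121) = 133, σ(122) = 186, σ(123) = 168, σ(124) = 224, σ(125) = 156, σ(126) = 312, σ(127) = 128, σ(128) = 255, σ(129) = 176, σ(130) = 252, σ(131) = 132, σ(132) = 336, σ(133) = 160, σ(134) = 204, σ(135) = 240, σ(136) = 270, σ(137) = 138, σ(138) = 288, σ(139) = 140, σ(140) = 336, σ(141) = 192, σ(142) = 216, σ(143) = 168, σ(144) = 403, σ(145) = 180, σ(146) = 222, σ(147) = 228, σ(148) = 266, σ(149) = 150, σ(150) = 372, σ(151) = 152, σ(152) = 300, σ(153) = 234, σ(154) = 288, σ(155) = 192, σ(156) = 392, σ(157) = 158, σ(158) = 240, σ(159) = 216, σ(160) = 378, σ(161) = 192, σ(162) = 363, σ(163) = 164, σ(164) = 294, σ(165) = 288, σ(166) = 252, σ(167) = 168, σ(168) = 480, σ(169) = 183, σ(170) = 324, σ(171) = 260, σ(172) = 308, σ(173) = 174, σ(174) = 360, σ(175) = 248, σ(176) = 372, σ(177) = 240, σ(178) = 270, σ(179) = 180, σ(180) = 546, σ(181) = 182, σ(182) = 336, σ(183) = 248, σ(184) = 360, σ(185) = 228, σ(186) = 384, σ(187) = 216, σ(188) = 336, σ(189) = 320, σ(190) = 360, σ(191) = 192, σ(192) = 508, σ(193) = 194, σ(194) = 294, σ(195) = 336, σ(196) = 399, σ(197) = 198, σ(198) = 468, σ(199) = 200. Summing all 199 values: 32579. (Average order: Σ_{n ≤ x} σ(n) ~ (π²/12) x². For x = 199, (π²/12)·199² ≈ 32570.52.)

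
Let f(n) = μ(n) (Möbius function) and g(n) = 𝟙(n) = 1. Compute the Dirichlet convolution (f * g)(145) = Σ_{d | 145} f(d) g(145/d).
(μ * 𝟙)(145) = 0

Divisors of 145: [1, 5, 29, 145]. For each d | 145:
  d = 1: μ(1) · 𝟙(145/1) = 1 · 1 = 1
  d = 5: μ(5) · 𝟙(145/5) = -1 · 1 = -1
  d = 29: μ(29) · 𝟙(145/29) = -1 · 1 = -1
  d = 145: μ(145) · 𝟙(145/145) = 1 · 1 = 1
Summing: (μ * 𝟙)(145) = 1 + -1 + -1 + 1 = 0.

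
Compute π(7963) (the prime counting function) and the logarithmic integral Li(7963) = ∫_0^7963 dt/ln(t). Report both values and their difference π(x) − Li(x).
π(7963) = 1006;  Li(7963) ≈ 1022.30;  π(x) − Li(x) ≈ -16.30.

Direct count of primes ≤ 7963 gives π(7963) = 1006. Numerical evaluation of the logarithmic integral gives Li(7963) ≈ 1022.30. The difference π(x) − Li(x) ≈ -16.30 is typically negative for small/moderate x (Li(x) overestimates), though Littlewood's theorem shows this sign changes infinitely often.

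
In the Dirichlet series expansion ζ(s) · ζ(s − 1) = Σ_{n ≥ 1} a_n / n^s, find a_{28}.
σ(28) = 56

In the product (Σ m^0/m^s)(Σ k / k^s) = Σ (Σ_{d | n} d) / n^s, the coefficient of 1/n^s is σ(n) = Σ_{d | n} d. For n = 28, divisors are [1, 2, 4, 7, 14, 28]; summing: σ(28) = 56.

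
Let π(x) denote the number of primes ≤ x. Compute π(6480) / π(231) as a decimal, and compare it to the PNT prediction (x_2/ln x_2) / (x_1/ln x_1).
π(6480)/π(231) = 840/50 ≈ 16.8000;  PNT prediction ≈ 17.3954.

π(231) = 50 and π(6480) = 840, so π(6480)/π(231) ≈ 16.8000. The PNT-predicted ratio is (6480/ln(6480)) / (231/ln(231)) ≈ 17.3954. The two agree to within a few percent, as expected.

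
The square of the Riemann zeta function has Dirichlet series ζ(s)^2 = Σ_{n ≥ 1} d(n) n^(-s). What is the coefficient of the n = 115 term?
d(115) = 4

ζ(s)^2 = (Σ 1/m^s)(Σ 1/k^s). The coefficient of 1/n^s in the product is the number of ordered pairs (m, k) with mk = n, which equals d(n). For n = 115, divisors are [1, 5, 23, 115], so d(115) = 4.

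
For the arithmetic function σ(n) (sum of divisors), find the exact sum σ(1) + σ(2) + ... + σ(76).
Σ_{n ≤ 76} σ(n) = 4784

Compute σ(n) for each 1 ≤ n ≤ 76: σ(1) = 1, σ(2) = 3, σ(3) = 4, σ(4) = 7, σ(5) = 6, σ(6) = 12, σ(7) = 8, σ(8) = 15, σ(9) = 13, σ(10) = 18, σ(11) = 12, σ(12) = 28, σ(13) = 14, σ(14) = 24, σ(15) = 24, σ(16) = 31, σ(17) = 18, σ(18) = 39, σ(19) = 20, σ(20) = 42, σ(21) = 32, σ(22) = 36, σ(23) = 24, σ(24) = 60, σ(25) = 31, σ(26) = 42, σ(27) = 40, σ(28) = 56, σ(29) = 30, σ(30) = 72, σ(31) = 32, σ(32) = 63, σ(33) = 48, σ(34) = 54, σ(35) = 48, σ(36) = 91, σ(37) = 38, σ(38) = 60, σ(39) = 56, σ(40) = 90, σ(41) = 42, σ(42) = 96, σ(43) = 44, σ(44) = 84, σ(45) = 78, σ(46) = 72, σ(47) = 48, σ(48) = 124, σ(49) = 57, σ(50) = 93, σ(51) = 72, σ(52) = 98, σ(53) = 54, σ(54) = 120, σ(55) = 72, σ(56) = 120, σ(57) = 80, σ(58) = 90, σ(59) = 60, σ(60) = 168, σ(61) = 62, σ(62) = 96, σ(63) = 104, σ(64) = 127, σ(65) = 84, σ(66) = 144, σ(67) = 68, σ(68) = 126, σ(69) = 96, σ(70) = 144, σ(71) = 72, σ(72) = 195, σ(73) = 74, σ(74) = 114, σ(75) = 124, σ(76) = 140. Summing all 76 values: 4784. (Average order: Σ_{n ≤ x} σ(n) ~ (π²/12) x². For x = 76, (π²/12)·76² ≈ 4750.57.)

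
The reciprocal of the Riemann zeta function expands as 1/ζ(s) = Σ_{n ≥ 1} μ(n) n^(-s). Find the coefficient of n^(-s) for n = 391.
μ(391) = 1

Factor n = 391 = 17 · 23. μ(n) = 0 if any exponent ≥ 2 (not squarefree); otherwise μ(n) = (−1)^{ω(n)} where ω(n) is the number of distinct prime factors. Applying: μ(391) = 1.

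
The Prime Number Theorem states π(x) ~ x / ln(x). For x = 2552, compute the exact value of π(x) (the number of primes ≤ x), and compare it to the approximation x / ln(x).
π(2552) = 374;  x/ln(x) ≈ 325.32;  relative error ≈ 13.02%.

Directly count primes up to 2552: π(2552) = 374. The PNT approximation gives 2552/ln(2552) ≈ 2552/7.84463 ≈ 325.32. Relative error (π(x) − x/ln(x)) / π(x) ≈ 13.02%; the approximation is known to undercount slightly (Li(x) is a better estimate).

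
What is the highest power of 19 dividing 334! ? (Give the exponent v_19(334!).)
v_19(334!) = 17

Legendre's formula: v_p(n!) = Σ_{k ≥ 1} ⌊n / p^k⌋. For p = 19, n = 334, the terms are:
  ⌊334/19^1⌋ = ⌊334/19⌋ = 17
(the next term ⌊334/19^2⌋ = 0, terminating the sum). Summing: v_19(334!) = 17 = 17.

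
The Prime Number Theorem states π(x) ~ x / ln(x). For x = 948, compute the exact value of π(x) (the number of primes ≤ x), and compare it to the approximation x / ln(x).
π(948) = 161;  x/ln(x) ≈ 138.31;  relative error ≈ 14.10%.

Directly count primes up to 948: π(948) = 161. The PNT approximation gives 948/ln(948) ≈ 948/6.85435 ≈ 138.31. Relative error (π(x) − x/ln(x)) / π(x) ≈ 14.10%; the approximation is known to undercount slightly (Li(x) is a better estimate).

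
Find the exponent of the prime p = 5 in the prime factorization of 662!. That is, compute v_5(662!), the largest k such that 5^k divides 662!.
v_5(662!) = 164

Legendre's formula: v_p(n!) = Σ_{k ≥ 1} ⌊n / p^k⌋. For p = 5, n = 662, the terms are:
  ⌊662/5^1⌋ = ⌊662/5⌋ = 132
  ⌊662/5^2⌋ = ⌊662/25⌋ = 26
  ⌊662/5^3⌋ = ⌊662/125⌋ = 5
  ⌊662/5^4⌋ = ⌊662/625⌋ = 1
(the next term ⌊662/5^5⌋ = 0, terminating the sum). Summing: v_5(662!) = 132 + 26 + 5 + 1 = 164.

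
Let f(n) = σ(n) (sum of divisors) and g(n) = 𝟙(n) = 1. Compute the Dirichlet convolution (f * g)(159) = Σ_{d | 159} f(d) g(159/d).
(σ * 𝟙)(159) = 275

Divisors of 159: [1, 3, 53, 159]. For each d | 159:
  d = 1: σ(1) · 𝟙(159/1) = 1 · 1 = 1
  d = 3: σ(3) · 𝟙(159/3) = 4 · 1 = 4
  d = 53: σ(53) · 𝟙(159/53) = 54 · 1 = 54
  d = 159: σ(159) · 𝟙(159/159) = 216 · 1 = 216
Summing: (σ * 𝟙)(159) = 1 + 4 + 54 + 216 = 275.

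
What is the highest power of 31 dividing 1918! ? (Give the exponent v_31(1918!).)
v_31(1918!) = 62

Legendre's formula: v_p(n!) = Σ_{k ≥ 1} ⌊n / p^k⌋. For p = 31, n = 1918, the terms are:
  ⌊1918/31^1⌋ = ⌊1918/31⌋ = 61
  ⌊1918/31^2⌋ = ⌊1918/961⌋ = 1
(the next term ⌊1918/31^3⌋ = 0, terminating the sum). Summing: v_31(1918!) = 61 + 1 = 62.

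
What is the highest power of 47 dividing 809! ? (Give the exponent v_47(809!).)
v_47(809!) = 17

Legendre's formula: v_p(n!) = Σ_{k ≥ 1} ⌊n / p^k⌋. For p = 47, n = 809, the terms are:
  ⌊809/47^1⌋ = ⌊809/47⌋ = 17
(the next term ⌊809/47^2⌋ = 0, terminating the sum). Summing: v_47(809!) = 17 = 17.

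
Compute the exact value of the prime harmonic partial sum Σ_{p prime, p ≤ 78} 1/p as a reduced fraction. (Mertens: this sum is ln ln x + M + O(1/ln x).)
Σ 1/p = 71544353681891529224514036059/40729680599249024150621323470

π(78) = 21, so the primes ≤ 78 are [2, 3, 5, 7, 11, 13, 17, 19, 23, 29, 31, 37, 41, 43, 47, 53, 59, 61, 67, 71, 73]. Summing 1/p over these primes: 71544353681891529224514036059/40729680599249024150621323470 ≈ 1.7566. Mertens estimate ln ln(78) + 0.2615 ≈ 1.7332.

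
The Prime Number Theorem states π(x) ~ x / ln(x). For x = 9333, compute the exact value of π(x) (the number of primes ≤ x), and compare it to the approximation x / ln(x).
π(9333) = 1154;  x/ln(x) ≈ 1020.97;  relative error ≈ 11.53%.

Directly count primes up to 9333: π(9333) = 1154. The PNT approximation gives 9333/ln(9333) ≈ 9333/9.14131 ≈ 1020.97. Relative error (π(x) − x/ln(x)) / π(x) ≈ 11.53%; the approximation is known to undercount slightly (Li(x) is a better estimate).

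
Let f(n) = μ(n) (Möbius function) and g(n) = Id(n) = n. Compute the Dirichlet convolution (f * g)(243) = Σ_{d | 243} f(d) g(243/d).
(μ * Id)(243) = 162

Divisors of 243: [1, 3, 9, 27, 81, 243]. For each d | 243:
  d = 1: μ(1) · Id(243/1) = 1 · 243 = 243
  d = 3: μ(3) · Id(243/3) = -1 · 81 = -81
  d = 9: μ(9) · Id(243/9) = 0 · 27 = 0
  d = 27: μ(27) · Id(243/27) = 0 · 9 = 0
  d = 81: μ(81) · Id(243/81) = 0 · 3 = 0
  d = 243: μ(243) · Id(243/243) = 0 · 1 = 0
Summing: (μ * Id)(243) = 243 + -81 + 0 + 0 + 0 + 0 = 162.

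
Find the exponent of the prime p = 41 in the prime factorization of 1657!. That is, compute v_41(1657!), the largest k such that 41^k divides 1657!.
v_41(1657!) = 40

Legendre's formula: v_p(n!) = Σ_{k ≥ 1} ⌊n / p^k⌋. For p = 41, n = 1657, the terms are:
  ⌊1657/41^1⌋ = ⌊1657/41⌋ = 40
(the next term ⌊1657/41^2⌋ = 0, terminating the sum). Summing: v_41(1657!) = 40 = 40.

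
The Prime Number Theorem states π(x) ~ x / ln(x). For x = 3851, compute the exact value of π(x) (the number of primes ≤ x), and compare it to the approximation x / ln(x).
π(3851) = 534;  x/ln(x) ≈ 466.44;  relative error ≈ 12.65%.

Directly count primes up to 3851: π(3851) = 534. The PNT approximation gives 3851/ln(3851) ≈ 3851/8.25609 ≈ 466.44. Relative error (π(x) − x/ln(x)) / π(x) ≈ 12.65%; the approximation is known to undercount slightly (Li(x) is a better estimate).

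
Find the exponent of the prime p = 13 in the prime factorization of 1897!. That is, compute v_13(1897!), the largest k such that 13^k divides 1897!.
v_13(1897!) = 156

Legendre's formula: v_p(n!) = Σ_{k ≥ 1} ⌊n / p^k⌋. For p = 13, n = 1897, the terms are:
  ⌊1897/13^1⌋ = ⌊1897/13⌋ = 145
  ⌊1897/13^2⌋ = ⌊1897/169⌋ = 11
(the next term ⌊1897/13^3⌋ = 0, terminating the sum). Summing: v_13(1897!) = 145 + 11 = 156.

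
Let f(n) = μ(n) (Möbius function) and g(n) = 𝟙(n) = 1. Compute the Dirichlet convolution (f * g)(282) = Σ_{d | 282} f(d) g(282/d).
(μ * 𝟙)(282) = 0

Divisors of 282: [1, 2, 3, 6, 47, 94, 141, 282]. For each d | 282:
  d = 1: μ(1) · 𝟙(282/1) = 1 · 1 = 1
  d = 2: μ(2) · 𝟙(282/2) = -1 · 1 = -1
  d = 3: μ(3) · 𝟙(282/3) = -1 · 1 = -1
  d = 6: μ(6) · 𝟙(282/6) = 1 · 1 = 1
  d = 47: μ(47) · 𝟙(282/47) = -1 · 1 = -1
  d = 94: μ(94) · 𝟙(282/94) = 1 · 1 = 1
  d = 141: μ(141) · 𝟙(282/141) = 1 · 1 = 1
  d = 282: μ(282) · 𝟙(282/282) = -1 · 1 = -1
Summing: (μ * 𝟙)(282) = 1 + -1 + -1 + 1 + -1 + 1 + 1 + -1 = 0.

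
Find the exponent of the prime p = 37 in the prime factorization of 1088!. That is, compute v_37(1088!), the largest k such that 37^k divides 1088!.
v_37(1088!) = 29

Legendre's formula: v_p(n!) = Σ_{k ≥ 1} ⌊n / p^k⌋. For p = 37, n = 1088, the terms are:
  ⌊1088/37^1⌋ = ⌊1088/37⌋ = 29
(the next term ⌊1088/37^2⌋ = 0, terminating the sum). Summing: v_37(1088!) = 29 = 29.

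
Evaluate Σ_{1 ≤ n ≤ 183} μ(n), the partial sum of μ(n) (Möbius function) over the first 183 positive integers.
Σ_{n ≤ 183} μ(n) = -4

Compute μ(n) for each 1 ≤ n ≤ 183: μ(1) = 1, μ(2) = -1, μ(3) = -1, μ(4) = 0, μ(5) = -1, μ(6) = 1, μ(7) = -1, μ(8) = 0, μ(9) = 0, μ(10) = 1, μ(11) = -1, μ(12) = 0, μ(13) = -1, μ(14) = 1, μ(15) = 1, μ(16) = 0, μ(17) = -1, μ(18) = 0, μ(19) = -1, μ(20) = 0, μ(21) = 1, μ(22) = 1, μ(23) = -1, μ(24) = 0, μ(25) = 0, μ(26) = 1, μ(27) = 0, μ(28) = 0, μ(29) = -1, μ(30) = -1, μ(31) = -1, μ(32) = 0, μ(33) = 1, μ(34) = 1, μ(35) = 1, μ(36) = 0, μ(37) = -1, μ(38) = 1, μ(39) = 1, μ(40) = 0, μ(41) = -1, μ(42) = -1, μ(43) = -1, μ(44) = 0, μ(45) = 0, μ(46) = 1, μ(47) = -1, μ(48) = 0, μ(49) = 0, μ(50) = 0, μ(51) = 1, μ(52) = 0, μ(53) = -1, μ(54) = 0, μ(55) = 1, μ(56) = 0, μ(57) = 1, μ(58) = 1, μ(59) = -1, μ(60) = 0, μ(61) = -1, μ(62) = 1, μ(63) = 0, μ(64) = 0, μ(65) = 1, μ(66) = -1, μ(67) = -1, μ(68) = 0, μ(69) = 1, μ(70) = -1, μ(71) = -1, μ(72) = 0, μ(73) = -1, μ(74) = 1, μ(75) = 0, μ(76) = 0, μ(77) = 1, μ(78) = -1, μ(79) = -1, μ(80) = 0, μ(81) = 0, μ(82) = 1, μ(83) = -1, μ(84) = 0, μ(85) = 1, μ(86) = 1, μ(87) = 1, μ(88) = 0, μ(89) = -1, μ(90) = 0, μ(91) = 1, μ(92) = 0, μ(93) = 1, μ(94) = 1, μ(95) = 1, μ(96) = 0, μ(97) = -1, μ(98) = 0, μ(99) = 0, μ(100) = 0, μ(101) = -1, μ(102) = -1, μ(103) = -1, μ(104) = 0, μ(105) = -1, μ(106) = 1, μ(107) = -1, μ(108) = 0, μ(109) = -1, μ(110) = -1, μ(111) = 1, μ(112) = 0, μ(113) = -1, μ(114) = -1, μ(115) = 1, μ(116) = 0, μ(117) = 0, μ(118) = 1, μ(119) = 1, μ(120) = 0, μ(121) = 0, μ(122) = 1, μ(123) = 1, μ(124) = 0, μ(125) = 0, μ(126) = 0, μ(127) = -1, μ(128) = 0, μ(129) = 1, μ(130) = -1, μ(131) = -1, μ(132) = 0, μ(133) = 1, μ(134) = 1, μ(135) = 0, μ(136) = 0, μ(137) = -1, μ(138) = -1, μ(139) = -1, μ(140) = 0, μ(141) = 1, μ(142) = 1, μ(143) = 1, μ(144) = 0, μ(145) = 1, μ(146) = 1, μ(147) = 0, μ(148) = 0, μ(149) = -1, μ(150) = 0, μ(151) = -1, μ(152) = 0, μ(153) = 0, μ(154) = -1, μ(155) = 1, μ(156) = 0, μ(157) = -1, μ(158) = 1, μ(159) = 1, μ(160) = 0, μ(161) = 1, μ(162) = 0, μ(163) = -1, μ(164) = 0, μ(165) = -1, μ(166) = 1, μ(167) = -1, μ(168) = 0, μ(169) = 0, μ(170) = -1, μ(171) = 0, μ(172) = 0, μ(173) = -1, μ(174) = -1, μ(175) = 0, μ(176) = 0, μ(177) = 1, μ(178) = 1, μ(179) = -1, μ(180) = 0, μ(181) = -1, μ(182) = -1, μ(183) = 1. Summing all 183 values: -4. (Mertens function M(x) = Σ_{n ≤ x} μ(n); on average M(x) should be small (PNT ⟺ M(x) = o(x)).)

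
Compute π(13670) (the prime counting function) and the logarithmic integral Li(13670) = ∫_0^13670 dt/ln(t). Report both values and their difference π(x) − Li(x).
π(13670) = 1614;  Li(13670) ≈ 1637.65;  π(x) − Li(x) ≈ -23.65.

Direct count of primes ≤ 13670 gives π(13670) = 1614. Numerical evaluation of the logarithmic integral gives Li(13670) ≈ 1637.65. The difference π(x) − Li(x) ≈ -23.65 is typically negative for small/moderate x (Li(x) overestimates), though Littlewood's theorem shows this sign changes infinitely often.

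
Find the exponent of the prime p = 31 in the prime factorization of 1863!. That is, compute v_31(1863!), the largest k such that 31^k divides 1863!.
v_31(1863!) = 61

Legendre's formula: v_p(n!) = Σ_{k ≥ 1} ⌊n / p^k⌋. For p = 31, n = 1863, the terms are:
  ⌊1863/31^1⌋ = ⌊1863/31⌋ = 60
  ⌊1863/31^2⌋ = ⌊1863/961⌋ = 1
(the next term ⌊1863/31^3⌋ = 0, terminating the sum). Summing: v_31(1863!) = 60 + 1 = 61.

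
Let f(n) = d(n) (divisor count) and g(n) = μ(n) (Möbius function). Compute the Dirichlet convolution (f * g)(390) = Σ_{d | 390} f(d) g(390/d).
(d * μ)(390) = 1

Divisors of 390: [1, 2, 3, 5, 6, 10, 13, 15, 26, 30, 39, 65, 78, 130, 195, 390]. For each d | 390:
  d = 1: d(1) · μ(390/1) = 1 · 1 = 1
  d = 2: d(2) · μ(390/2) = 2 · -1 = -2
  d = 3: d(3) · μ(390/3) = 2 · -1 = -2
  d = 5: d(5) · μ(390/5) = 2 · -1 = -2
  d = 6: d(6) · μ(390/6) = 4 · 1 = 4
  d = 10: d(10) · μ(390/10) = 4 · 1 = 4
  d = 13: d(13) · μ(390/13) = 2 · -1 = -2
  d = 15: d(15) · μ(390/15) = 4 · 1 = 4
  d = 26: d(26) · μ(390/26) = 4 · 1 = 4
  d = 30: d(30) · μ(390/30) = 8 · -1 = -8
  d = 39: d(39) · μ(390/39) = 4 · 1 = 4
  d = 65: d(65) · μ(390/65) = 4 · 1 = 4
  d = 78: d(78) · μ(390/78) = 8 · -1 = -8
  d = 130: d(130) · μ(390/130) = 8 · -1 = -8
  d = 195: d(195) · μ(390/195) = 8 · -1 = -8
  d = 390: d(390) · μ(390/390) = 16 · 1 = 16
Summing: (d * μ)(390) = 1 + -2 + -2 + -2 + 4 + 4 + -2 + 4 + 4 + -8 + 4 + 4 + -8 + -8 + -8 + 16 = 1.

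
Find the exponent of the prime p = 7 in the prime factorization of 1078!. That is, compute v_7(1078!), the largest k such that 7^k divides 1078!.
v_7(1078!) = 179

Legendre's formula: v_p(n!) = Σ_{k ≥ 1} ⌊n / p^k⌋. For p = 7, n = 1078, the terms are:
  ⌊1078/7^1⌋ = ⌊1078/7⌋ = 154
  ⌊1078/7^2⌋ = ⌊1078/49⌋ = 22
  ⌊1078/7^3⌋ = ⌊1078/343⌋ = 3
(the next term ⌊1078/7^4⌋ = 0, terminating the sum). Summing: v_7(1078!) = 154 + 22 + 3 = 179.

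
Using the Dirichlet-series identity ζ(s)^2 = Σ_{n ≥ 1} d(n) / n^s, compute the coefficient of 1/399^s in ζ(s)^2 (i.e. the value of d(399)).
d(399) = 8

ζ(s)^2 = (Σ 1/m^s)(Σ 1/k^s). The coefficient of 1/n^s in the product is the number of ordered pairs (m, k) with mk = n, which equals d(n). For n = 399, divisors are [1, 3, 7, 19, 21, 57, 133, 399], so d(399) = 8.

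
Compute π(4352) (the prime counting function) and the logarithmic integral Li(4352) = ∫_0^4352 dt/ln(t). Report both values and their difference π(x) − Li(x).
π(4352) = 594;  Li(4352) ≈ 607.59;  π(x) − Li(x) ≈ -13.59.

Direct count of primes ≤ 4352 gives π(4352) = 594. Numerical evaluation of the logarithmic integral gives Li(4352) ≈ 607.59. The difference π(x) − Li(x) ≈ -13.59 is typically negative for small/moderate x (Li(x) overestimates), though Littlewood's theorem shows this sign changes infinitely often.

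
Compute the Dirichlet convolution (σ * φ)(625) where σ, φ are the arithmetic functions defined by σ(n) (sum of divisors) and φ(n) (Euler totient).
(σ * φ)(625) = 3125

Divisors of 625: [1, 5, 25, 125, 625]. For each d | 625:
  d = 1: σ(1) · φ(625/1) = 1 · 500 = 500
  d = 5: σ(5) · φ(625/5) = 6 · 100 = 600
  d = 25: σ(25) · φ(625/25) = 31 · 20 = 620
  d = 125: σ(125) · φ(625/125) = 156 · 4 = 624
  d = 625: σ(625) · φ(625/625) = 781 · 1 = 781
Summing: (σ * φ)(625) = 500 + 600 + 620 + 624 + 781 = 3125.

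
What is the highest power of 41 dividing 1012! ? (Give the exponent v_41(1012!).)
v_41(1012!) = 24

Legendre's formula: v_p(n!) = Σ_{k ≥ 1} ⌊n / p^k⌋. For p = 41, n = 1012, the terms are:
  ⌊1012/41^1⌋ = ⌊1012/41⌋ = 24
(the next term ⌊1012/41^2⌋ = 0, terminating the sum). Summing: v_41(1012!) = 24 = 24.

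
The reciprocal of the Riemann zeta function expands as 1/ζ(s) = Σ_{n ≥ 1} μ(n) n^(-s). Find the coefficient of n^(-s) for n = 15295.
μ(15295) = 1

Factor n = 15295 = 5 · 7 · 19 · 23. μ(n) = 0 if any exponent ≥ 2 (not squarefree); otherwise μ(n) = (−1)^{ω(n)} where ω(n) is the number of distinct prime factors. Applying: μ(15295) = 1.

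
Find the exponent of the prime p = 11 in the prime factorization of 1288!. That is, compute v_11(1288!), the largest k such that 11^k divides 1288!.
v_11(1288!) = 127

Legendre's formula: v_p(n!) = Σ_{k ≥ 1} ⌊n / p^k⌋. For p = 11, n = 1288, the terms are:
  ⌊1288/11^1⌋ = ⌊1288/11⌋ = 117
  ⌊1288/11^2⌋ = ⌊1288/121⌋ = 10
(the next term ⌊1288/11^3⌋ = 0, terminating the sum). Summing: v_11(1288!) = 117 + 10 = 127.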